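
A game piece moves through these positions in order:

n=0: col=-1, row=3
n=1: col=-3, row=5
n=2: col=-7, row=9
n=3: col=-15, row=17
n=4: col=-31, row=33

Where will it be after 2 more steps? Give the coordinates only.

Consecutive displacements (-2, +2), (-4, +4), (-8, +8), (-16, +16) scale by a factor of 2 each step.
step 5: col=-31, row=33 + (-32, +32) → col=-63, row=65
step 6: col=-63, row=65 + (-64, +64) → col=-127, row=129

col=-127, row=129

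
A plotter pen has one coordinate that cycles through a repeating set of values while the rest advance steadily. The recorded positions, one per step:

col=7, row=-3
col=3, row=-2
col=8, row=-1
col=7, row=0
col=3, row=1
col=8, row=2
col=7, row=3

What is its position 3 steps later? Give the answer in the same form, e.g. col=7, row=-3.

col=7, row=6

The col coordinate repeats the cycle [7, 3, 8] with period 3; step 9 mod 3 = 0, giving 7.
The row coordinate changes by +1 each step, so at step 9 it is -3 + 9·(1) = 6.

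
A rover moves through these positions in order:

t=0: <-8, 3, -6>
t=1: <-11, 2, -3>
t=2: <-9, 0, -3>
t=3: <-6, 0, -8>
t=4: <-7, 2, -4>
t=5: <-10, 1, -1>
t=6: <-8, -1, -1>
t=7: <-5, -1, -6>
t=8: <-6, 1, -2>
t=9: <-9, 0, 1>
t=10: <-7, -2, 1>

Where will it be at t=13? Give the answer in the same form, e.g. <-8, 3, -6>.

<-8, -1, 3>

Differencing gives <-3, -1, +3>, <+2, -2, +0>, <+3, +0, -5>, <-1, +2, +4>, <-3, -1, +3>, <+2, -2, +0>, <+3, +0, -5>, <-1, +2, +4>, <-3, -1, +3>, <+2, -2, +0>. This is the pattern <-3, -1, +3>, <+2, -2, +0>, <+3, +0, -5>, <-1, +2, +4> repeated.
step 11: apply <+3, +0, -5> → <-4, -2, -4>
step 12: apply <-1, +2, +4> → <-5, 0, 0>
step 13: apply <-3, -1, +3> → <-8, -1, 3>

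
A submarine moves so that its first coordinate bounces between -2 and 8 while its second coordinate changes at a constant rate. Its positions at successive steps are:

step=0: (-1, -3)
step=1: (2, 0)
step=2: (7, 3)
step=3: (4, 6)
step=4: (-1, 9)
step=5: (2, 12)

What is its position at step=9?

The first coordinate reflects between -2 and 8, moving 5 per step.
  step 6: 2 → 7
  step 7: 7 → 4
  step 8: 4 → -1
  step 9: -1 → 2
The second coordinate changes by +3 each step: at step 9 it is 24.

(2, 24)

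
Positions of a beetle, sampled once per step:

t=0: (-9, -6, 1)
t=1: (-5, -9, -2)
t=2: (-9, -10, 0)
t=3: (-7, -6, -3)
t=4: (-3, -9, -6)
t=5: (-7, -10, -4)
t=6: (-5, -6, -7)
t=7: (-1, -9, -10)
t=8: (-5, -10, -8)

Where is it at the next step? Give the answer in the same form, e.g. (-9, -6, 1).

Step-to-step displacements: (+4, -3, -3), (-4, -1, +2), (+2, +4, -3), (+4, -3, -3), (-4, -1, +2), (+2, +4, -3), (+4, -3, -3), (-4, -1, +2) — a repeating cycle of length 3.
step 9: apply (+2, +4, -3) → (-3, -6, -11)

(-3, -6, -11)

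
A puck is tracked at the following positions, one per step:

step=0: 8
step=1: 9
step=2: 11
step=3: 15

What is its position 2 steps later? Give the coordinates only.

Step-to-step displacements: +1, +2, +4; each is 2× the previous.
step 4: 15 + 8 → 23
step 5: 23 + 16 → 39

39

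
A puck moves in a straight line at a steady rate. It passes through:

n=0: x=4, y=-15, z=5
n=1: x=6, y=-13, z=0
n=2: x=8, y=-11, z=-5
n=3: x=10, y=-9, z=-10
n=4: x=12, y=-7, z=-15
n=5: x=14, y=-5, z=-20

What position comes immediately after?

The position changes by (+2, +2, -5) every step.
step 6: x=14, y=-5, z=-20 + (+2, +2, -5) → x=16, y=-3, z=-25

x=16, y=-3, z=-25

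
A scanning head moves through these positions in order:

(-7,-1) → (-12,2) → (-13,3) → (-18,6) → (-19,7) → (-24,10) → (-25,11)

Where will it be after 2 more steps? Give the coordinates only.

The moves between consecutive positions are (-5,+3), (-1,+1), (-5,+3), (-1,+1), (-5,+3), (-1,+1); they repeat the 2-cycle [(-5,+3), (-1,+1)].
step 7: apply (-5,+3) → (-30,14)
step 8: apply (-1,+1) → (-31,15)

(-31,15)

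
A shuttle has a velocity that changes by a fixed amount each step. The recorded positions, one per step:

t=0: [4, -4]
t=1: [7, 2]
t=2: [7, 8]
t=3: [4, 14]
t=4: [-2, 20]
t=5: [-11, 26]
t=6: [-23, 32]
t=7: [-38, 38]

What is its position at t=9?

[-77, 50]

Successive displacements: [+3, +6], [+0, +6], [-3, +6], [-6, +6], [-9, +6], [-12, +6], [-15, +6] — each changes by [-3, +0].
step 8: [-38, 38] + [-18, +6] → [-56, 44]
step 9: [-56, 44] + [-21, +6] → [-77, 50]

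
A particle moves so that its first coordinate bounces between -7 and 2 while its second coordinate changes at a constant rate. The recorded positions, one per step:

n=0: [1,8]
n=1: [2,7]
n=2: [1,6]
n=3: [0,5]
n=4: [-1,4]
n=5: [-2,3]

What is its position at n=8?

[-5,0]

The first coordinate reflects between -7 and 2, moving 1 per step.
  step 6: -2 → -3
  step 7: -3 → -4
  step 8: -4 → -5
The second coordinate changes by -1 each step: at step 8 it is 0.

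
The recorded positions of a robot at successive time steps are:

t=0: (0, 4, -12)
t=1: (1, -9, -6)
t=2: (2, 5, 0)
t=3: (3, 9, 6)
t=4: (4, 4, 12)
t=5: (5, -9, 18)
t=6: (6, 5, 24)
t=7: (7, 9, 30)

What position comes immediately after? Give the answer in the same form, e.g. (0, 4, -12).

The first coordinate changes by +1 each step, so at step 8 it is 0 + 8·(1) = 8.
The second coordinate repeats the cycle [4, -9, 5, 9] with period 4; step 8 mod 4 = 0, giving 4.
The third coordinate changes by +6 each step, so at step 8 it is -12 + 8·(6) = 36.

(8, 4, 36)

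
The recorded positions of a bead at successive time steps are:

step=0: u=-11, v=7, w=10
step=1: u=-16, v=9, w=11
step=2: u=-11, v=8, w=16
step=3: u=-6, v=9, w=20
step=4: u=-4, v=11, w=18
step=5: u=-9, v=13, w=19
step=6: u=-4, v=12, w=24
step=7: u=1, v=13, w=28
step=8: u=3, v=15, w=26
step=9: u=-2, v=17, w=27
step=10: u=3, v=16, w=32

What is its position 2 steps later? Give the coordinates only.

The moves between consecutive positions are (-5, +2, +1), (+5, -1, +5), (+5, +1, +4), (+2, +2, -2), (-5, +2, +1), (+5, -1, +5), (+5, +1, +4), (+2, +2, -2), (-5, +2, +1), (+5, -1, +5); they repeat the 4-cycle [(-5, +2, +1), (+5, -1, +5), (+5, +1, +4), (+2, +2, -2)].
step 11: apply (+5, +1, +4) → u=8, v=17, w=36
step 12: apply (+2, +2, -2) → u=10, v=19, w=34

u=10, v=19, w=34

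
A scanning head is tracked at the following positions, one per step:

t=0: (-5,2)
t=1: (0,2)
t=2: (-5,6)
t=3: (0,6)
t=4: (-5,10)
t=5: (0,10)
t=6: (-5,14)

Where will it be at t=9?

(0,18)

Differencing gives (+5,+0), (-5,+4), (+5,+0), (-5,+4), (+5,+0), (-5,+4). This is the pattern (+5,+0), (-5,+4) repeated.
step 7: apply (+5,+0) → (0,14)
step 8: apply (-5,+4) → (-5,18)
step 9: apply (+5,+0) → (0,18)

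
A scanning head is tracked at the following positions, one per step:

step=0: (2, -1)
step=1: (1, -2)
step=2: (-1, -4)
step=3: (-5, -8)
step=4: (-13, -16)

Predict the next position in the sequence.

(-29, -32)

Step-to-step displacements: (-1, -1), (-2, -2), (-4, -4), (-8, -8); each is 2× the previous.
step 5: (-13, -16) + (-16, -16) → (-29, -32)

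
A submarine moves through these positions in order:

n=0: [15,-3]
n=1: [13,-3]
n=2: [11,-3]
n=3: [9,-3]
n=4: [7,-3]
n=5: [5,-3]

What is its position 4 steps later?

[-3,-3]

The position changes by [-2,+0] every step.
step 6: [5,-3] + [-2,+0] → [3,-3]
step 7: [3,-3] + [-2,+0] → [1,-3]
step 8: [1,-3] + [-2,+0] → [-1,-3]
step 9: [-1,-3] + [-2,+0] → [-3,-3]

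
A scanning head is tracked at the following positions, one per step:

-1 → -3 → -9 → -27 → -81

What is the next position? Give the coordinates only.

-243

Step-to-step displacements: -2, -6, -18, -54; each is 3× the previous.
step 5: -81 − 162 → -243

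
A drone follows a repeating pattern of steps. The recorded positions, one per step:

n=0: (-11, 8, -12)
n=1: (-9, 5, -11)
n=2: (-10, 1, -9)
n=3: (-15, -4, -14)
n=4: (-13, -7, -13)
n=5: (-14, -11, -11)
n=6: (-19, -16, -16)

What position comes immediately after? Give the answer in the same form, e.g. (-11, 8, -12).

(-17, -19, -15)

Step-to-step displacements: (+2, -3, +1), (-1, -4, +2), (-5, -5, -5), (+2, -3, +1), (-1, -4, +2), (-5, -5, -5) — a repeating cycle of length 3.
step 7: apply (+2, -3, +1) → (-17, -19, -15)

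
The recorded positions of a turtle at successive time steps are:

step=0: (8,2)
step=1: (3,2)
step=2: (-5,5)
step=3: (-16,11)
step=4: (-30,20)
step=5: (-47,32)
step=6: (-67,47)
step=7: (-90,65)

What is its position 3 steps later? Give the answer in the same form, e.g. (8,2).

(-177,137)

First differences are (-5,+0), (-8,+3), (-11,+6), (-14,+9), (-17,+12), (-20,+15), (-23,+18); their common second difference is (-3,+3) (constant acceleration).
step 8: (-90,65) + (-26,+21) → (-116,86)
step 9: (-116,86) + (-29,+24) → (-145,110)
step 10: (-145,110) + (-32,+27) → (-177,137)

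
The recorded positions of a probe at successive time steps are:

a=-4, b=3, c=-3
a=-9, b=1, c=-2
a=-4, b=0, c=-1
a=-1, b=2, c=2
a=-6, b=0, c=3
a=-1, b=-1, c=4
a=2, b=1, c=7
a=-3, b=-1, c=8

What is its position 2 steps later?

Step-to-step displacements: (-5, -2, +1), (+5, -1, +1), (+3, +2, +3), (-5, -2, +1), (+5, -1, +1), (+3, +2, +3), (-5, -2, +1) — a repeating cycle of length 3.
step 8: apply (+5, -1, +1) → a=2, b=-2, c=9
step 9: apply (+3, +2, +3) → a=5, b=0, c=12

a=5, b=0, c=12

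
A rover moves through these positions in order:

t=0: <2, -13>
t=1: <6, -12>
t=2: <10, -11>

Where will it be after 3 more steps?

<22, -8>

Constant displacement of <+4, +1> per step.
step 3: <10, -11> + <+4, +1> → <14, -10>
step 4: <14, -10> + <+4, +1> → <18, -9>
step 5: <18, -9> + <+4, +1> → <22, -8>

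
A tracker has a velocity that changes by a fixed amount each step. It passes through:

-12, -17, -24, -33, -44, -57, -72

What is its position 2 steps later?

First differences are -5, -7, -9, -11, -13, -15; their common second difference is -2 (constant acceleration).
step 7: -72 − 17 → -89
step 8: -89 − 19 → -108

-108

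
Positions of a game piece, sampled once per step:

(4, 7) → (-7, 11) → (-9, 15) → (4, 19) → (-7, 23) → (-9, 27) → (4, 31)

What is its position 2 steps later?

First: cycles through 4, -7, -9 every 3 steps. Step 8 lands at position 2 of the cycle → -9.
Second: linear, +4 per step → 39 at step 8.

(-9, 39)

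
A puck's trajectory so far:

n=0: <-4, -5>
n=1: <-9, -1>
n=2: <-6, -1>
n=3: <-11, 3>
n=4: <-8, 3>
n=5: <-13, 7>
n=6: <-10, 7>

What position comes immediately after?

<-15, 11>

The moves between consecutive positions are <-5, +4>, <+3, +0>, <-5, +4>, <+3, +0>, <-5, +4>, <+3, +0>; they repeat the 2-cycle [<-5, +4>, <+3, +0>].
step 7: apply <-5, +4> → <-15, 11>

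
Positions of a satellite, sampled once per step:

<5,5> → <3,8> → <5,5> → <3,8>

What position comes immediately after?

The jumps are <-2,+3>, <+2,-3>, <-2,+3> — a geometric progression with ratio -1.
step 4: <3,8> + <+2,-3> → <5,5>

<5,5>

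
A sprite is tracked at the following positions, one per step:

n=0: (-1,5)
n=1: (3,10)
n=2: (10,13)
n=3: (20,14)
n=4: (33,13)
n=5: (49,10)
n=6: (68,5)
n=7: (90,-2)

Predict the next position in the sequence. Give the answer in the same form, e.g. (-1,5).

(115,-11)

Taking differences between consecutive positions: (+4,+5), (+7,+3), (+10,+1), (+13,-1), (+16,-3), (+19,-5), (+22,-7). These grow by (+3,-2) each step.
step 8: (90,-2) + (+25,-9) → (115,-11)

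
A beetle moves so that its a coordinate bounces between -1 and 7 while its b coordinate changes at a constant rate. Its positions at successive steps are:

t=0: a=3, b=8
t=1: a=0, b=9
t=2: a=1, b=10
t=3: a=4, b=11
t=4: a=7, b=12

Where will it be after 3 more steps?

The a coordinate travels 3 per step and bounces off the walls at -1 and 7.
  step 5: 7 → 4
  step 6: 4 → 1
  step 7: 1 → 0
The b coordinate changes by +1 each step: at step 7 it is 15.

a=0, b=15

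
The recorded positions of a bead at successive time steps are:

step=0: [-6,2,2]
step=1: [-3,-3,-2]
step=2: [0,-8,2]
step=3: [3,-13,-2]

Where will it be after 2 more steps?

[9,-23,-2]

First: linear, +3 per step → 9 at step 5.
Second: linear, -5 per step → -23 at step 5.
Third: cycles through 2, -2 every 2 steps. Step 5 lands at position 1 of the cycle → -2.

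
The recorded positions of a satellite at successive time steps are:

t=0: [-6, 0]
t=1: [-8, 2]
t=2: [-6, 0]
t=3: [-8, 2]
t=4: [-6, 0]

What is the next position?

[-8, 2]

The jumps are [-2, +2], [+2, -2], [-2, +2], [+2, -2] — a geometric progression with ratio -1.
step 5: [-6, 0] + [-2, +2] → [-8, 2]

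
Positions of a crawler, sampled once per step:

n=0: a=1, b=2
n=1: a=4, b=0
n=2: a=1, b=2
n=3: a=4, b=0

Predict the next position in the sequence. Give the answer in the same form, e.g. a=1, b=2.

a=1, b=2

The jumps are (+3,-2), (-3,+2), (+3,-2) — a geometric progression with ratio -1.
step 4: a=4, b=0 + (-3,+2) → a=1, b=2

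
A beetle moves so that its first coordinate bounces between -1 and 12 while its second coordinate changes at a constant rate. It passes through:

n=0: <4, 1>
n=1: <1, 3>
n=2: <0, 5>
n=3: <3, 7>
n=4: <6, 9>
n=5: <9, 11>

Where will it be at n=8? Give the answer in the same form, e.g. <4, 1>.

The first coordinate reflects between -1 and 12, moving 3 per step.
  step 6: 9 → 12
  step 7: 12 → 9
  step 8: 9 → 6
The second coordinate changes by +2 each step: at step 8 it is 17.

<6, 17>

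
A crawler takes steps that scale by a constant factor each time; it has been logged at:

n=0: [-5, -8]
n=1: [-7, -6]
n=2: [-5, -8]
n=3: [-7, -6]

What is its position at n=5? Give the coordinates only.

[-7, -6]

The jumps are [-2, +2], [+2, -2], [-2, +2] — a geometric progression with ratio -1.
step 4: [-7, -6] + [+2, -2] → [-5, -8]
step 5: [-5, -8] + [-2, +2] → [-7, -6]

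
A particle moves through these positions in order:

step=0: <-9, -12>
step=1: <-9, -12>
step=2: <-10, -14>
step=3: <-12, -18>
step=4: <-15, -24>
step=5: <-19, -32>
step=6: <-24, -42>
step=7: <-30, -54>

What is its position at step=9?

<-45, -84>

Taking differences between consecutive positions: <+0, +0>, <-1, -2>, <-2, -4>, <-3, -6>, <-4, -8>, <-5, -10>, <-6, -12>. These grow by <-1, -2> each step.
step 8: <-30, -54> + <-7, -14> → <-37, -68>
step 9: <-37, -68> + <-8, -16> → <-45, -84>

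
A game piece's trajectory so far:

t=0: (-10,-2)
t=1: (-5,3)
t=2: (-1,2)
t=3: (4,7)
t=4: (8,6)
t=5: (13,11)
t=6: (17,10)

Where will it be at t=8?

Step-to-step displacements: (+5,+5), (+4,-1), (+5,+5), (+4,-1), (+5,+5), (+4,-1) — a repeating cycle of length 2.
step 7: apply (+5,+5) → (22,15)
step 8: apply (+4,-1) → (26,14)

(26,14)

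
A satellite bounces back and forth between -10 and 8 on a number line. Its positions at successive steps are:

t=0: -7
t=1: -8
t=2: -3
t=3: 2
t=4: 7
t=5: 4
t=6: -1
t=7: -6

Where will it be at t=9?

The value reflects between -10 and 8, moving 5 per step.
  step 8: -6 → -9
  step 9: -9 → -4

-4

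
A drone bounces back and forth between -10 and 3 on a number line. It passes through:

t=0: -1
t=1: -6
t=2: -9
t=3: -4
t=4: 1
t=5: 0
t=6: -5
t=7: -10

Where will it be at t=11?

-4

The value reflects between -10 and 3, moving 5 per step.
  step 8: -10 → -5
  step 9: -5 → 0
  step 10: 0 → 1
  step 11: 1 → -4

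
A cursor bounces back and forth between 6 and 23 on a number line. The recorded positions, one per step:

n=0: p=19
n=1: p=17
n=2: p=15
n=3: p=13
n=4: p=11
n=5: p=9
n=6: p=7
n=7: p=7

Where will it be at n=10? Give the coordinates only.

The value reflects between 6 and 23, moving 2 per step.
  step 8: 7 → 9
  step 9: 9 → 11
  step 10: 11 → 13

p=13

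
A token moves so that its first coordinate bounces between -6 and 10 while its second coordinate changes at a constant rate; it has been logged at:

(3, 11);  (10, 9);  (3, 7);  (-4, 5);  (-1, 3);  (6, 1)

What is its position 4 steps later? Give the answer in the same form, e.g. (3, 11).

(2, -7)

The first coordinate reflects between -6 and 10, moving 7 per step.
  step 6: 6 → 7
  step 7: 7 → 0
  step 8: 0 → -5
  step 9: -5 → 2
The second coordinate changes by -2 each step: at step 9 it is -7.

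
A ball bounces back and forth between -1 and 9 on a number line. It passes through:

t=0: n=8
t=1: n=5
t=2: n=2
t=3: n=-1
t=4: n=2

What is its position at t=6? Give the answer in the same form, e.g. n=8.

n=8

The value reflects between -1 and 9, moving 3 per step.
  step 5: 2 → 5
  step 6: 5 → 8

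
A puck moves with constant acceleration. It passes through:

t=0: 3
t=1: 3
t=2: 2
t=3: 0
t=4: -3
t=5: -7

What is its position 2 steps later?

Successive displacements: +0, -1, -2, -3, -4 — each changes by -1.
step 6: -7 − 5 → -12
step 7: -12 − 6 → -18

-18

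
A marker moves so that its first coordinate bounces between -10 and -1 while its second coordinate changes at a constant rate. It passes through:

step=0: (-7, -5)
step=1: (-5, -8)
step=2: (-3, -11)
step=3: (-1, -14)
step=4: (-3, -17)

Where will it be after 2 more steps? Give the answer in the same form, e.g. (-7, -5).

The first coordinate travels 2 per step and bounces off the walls at -10 and -1.
  step 5: -3 → -5
  step 6: -5 → -7
The second coordinate changes by -3 each step: at step 6 it is -23.

(-7, -23)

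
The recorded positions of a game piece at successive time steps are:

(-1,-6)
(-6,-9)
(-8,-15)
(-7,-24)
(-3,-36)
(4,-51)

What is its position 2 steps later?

(27,-90)

First differences are (-5,-3), (-2,-6), (+1,-9), (+4,-12), (+7,-15); their common second difference is (+3,-3) (constant acceleration).
step 6: (4,-51) + (+10,-18) → (14,-69)
step 7: (14,-69) + (+13,-21) → (27,-90)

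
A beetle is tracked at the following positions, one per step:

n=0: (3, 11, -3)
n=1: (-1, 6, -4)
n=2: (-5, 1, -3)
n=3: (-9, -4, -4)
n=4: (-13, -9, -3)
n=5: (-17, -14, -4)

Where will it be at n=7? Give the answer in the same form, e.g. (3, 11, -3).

(-25, -24, -4)

The first coordinate changes by -4 each step, so at step 7 it is 3 + 7·(-4) = -25.
The second coordinate changes by -5 each step, so at step 7 it is 11 + 7·(-5) = -24.
The third coordinate repeats the cycle [-3, -4] with period 2; step 7 mod 2 = 1, giving -4.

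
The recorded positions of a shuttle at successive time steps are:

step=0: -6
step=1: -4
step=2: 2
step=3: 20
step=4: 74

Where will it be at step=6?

Consecutive displacements +2, +6, +18, +54 scale by a factor of 3 each step.
step 5: 74 + 162 → 236
step 6: 236 + 486 → 722

722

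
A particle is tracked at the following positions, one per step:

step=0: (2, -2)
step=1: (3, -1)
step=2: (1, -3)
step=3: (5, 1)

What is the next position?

(-3, -7)

Consecutive displacements (+1, +1), (-2, -2), (+4, +4) scale by a factor of -2 each step.
step 4: (5, 1) + (-8, -8) → (-3, -7)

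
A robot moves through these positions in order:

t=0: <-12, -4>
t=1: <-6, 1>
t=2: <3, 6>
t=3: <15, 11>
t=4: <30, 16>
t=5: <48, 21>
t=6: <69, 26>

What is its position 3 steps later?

First differences are <+6, +5>, <+9, +5>, <+12, +5>, <+15, +5>, <+18, +5>, <+21, +5>; their common second difference is <+3, +0> (constant acceleration).
step 7: <69, 26> + <+24, +5> → <93, 31>
step 8: <93, 31> + <+27, +5> → <120, 36>
step 9: <120, 36> + <+30, +5> → <150, 41>

<150, 41>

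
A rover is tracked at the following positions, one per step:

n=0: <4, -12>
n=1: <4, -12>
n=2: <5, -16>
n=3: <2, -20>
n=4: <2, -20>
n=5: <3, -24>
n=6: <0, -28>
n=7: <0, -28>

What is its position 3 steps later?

Differencing gives <+0, +0>, <+1, -4>, <-3, -4>, <+0, +0>, <+1, -4>, <-3, -4>, <+0, +0>. This is the pattern <+0, +0>, <+1, -4>, <-3, -4> repeated.
step 8: apply <+1, -4> → <1, -32>
step 9: apply <-3, -4> → <-2, -36>
step 10: apply <+0, +0> → <-2, -36>

<-2, -36>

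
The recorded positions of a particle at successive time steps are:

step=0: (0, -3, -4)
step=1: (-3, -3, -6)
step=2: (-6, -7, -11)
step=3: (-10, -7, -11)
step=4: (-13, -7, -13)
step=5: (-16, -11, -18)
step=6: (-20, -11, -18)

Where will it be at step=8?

(-26, -15, -25)

Step-to-step displacements: (-3, +0, -2), (-3, -4, -5), (-4, +0, +0), (-3, +0, -2), (-3, -4, -5), (-4, +0, +0) — a repeating cycle of length 3.
step 7: apply (-3, +0, -2) → (-23, -11, -20)
step 8: apply (-3, -4, -5) → (-26, -15, -25)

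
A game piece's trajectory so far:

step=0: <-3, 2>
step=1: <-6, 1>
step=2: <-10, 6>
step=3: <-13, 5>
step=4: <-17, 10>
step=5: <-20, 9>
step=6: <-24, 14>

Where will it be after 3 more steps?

The moves between consecutive positions are <-3, -1>, <-4, +5>, <-3, -1>, <-4, +5>, <-3, -1>, <-4, +5>; they repeat the 2-cycle [<-3, -1>, <-4, +5>].
step 7: apply <-3, -1> → <-27, 13>
step 8: apply <-4, +5> → <-31, 18>
step 9: apply <-3, -1> → <-34, 17>

<-34, 17>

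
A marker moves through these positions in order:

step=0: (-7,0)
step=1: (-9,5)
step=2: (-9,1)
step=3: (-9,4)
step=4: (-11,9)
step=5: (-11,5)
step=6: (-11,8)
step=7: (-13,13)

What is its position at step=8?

(-13,9)

Differencing gives (-2,+5), (+0,-4), (+0,+3), (-2,+5), (+0,-4), (+0,+3), (-2,+5). This is the pattern (-2,+5), (+0,-4), (+0,+3) repeated.
step 8: apply (+0,-4) → (-13,9)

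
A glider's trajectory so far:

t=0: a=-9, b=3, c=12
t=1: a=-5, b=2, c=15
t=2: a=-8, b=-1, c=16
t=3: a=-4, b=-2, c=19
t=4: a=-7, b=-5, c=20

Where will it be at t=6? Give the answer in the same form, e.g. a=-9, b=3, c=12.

Step-to-step displacements: (+4, -1, +3), (-3, -3, +1), (+4, -1, +3), (-3, -3, +1) — a repeating cycle of length 2.
step 5: apply (+4, -1, +3) → a=-3, b=-6, c=23
step 6: apply (-3, -3, +1) → a=-6, b=-9, c=24

a=-6, b=-9, c=24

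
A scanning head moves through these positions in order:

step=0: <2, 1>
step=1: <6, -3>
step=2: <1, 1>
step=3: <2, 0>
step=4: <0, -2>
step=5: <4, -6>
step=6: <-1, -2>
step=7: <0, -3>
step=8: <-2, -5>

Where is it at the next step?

Differencing gives <+4, -4>, <-5, +4>, <+1, -1>, <-2, -2>, <+4, -4>, <-5, +4>, <+1, -1>, <-2, -2>. This is the pattern <+4, -4>, <-5, +4>, <+1, -1>, <-2, -2> repeated.
step 9: apply <+4, -4> → <2, -9>

<2, -9>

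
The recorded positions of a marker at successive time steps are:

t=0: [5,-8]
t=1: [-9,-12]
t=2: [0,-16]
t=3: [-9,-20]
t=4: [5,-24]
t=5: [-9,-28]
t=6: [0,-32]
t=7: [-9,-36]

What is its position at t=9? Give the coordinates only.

First: cycles through 5, -9, 0, -9 every 4 steps. Step 9 lands at position 1 of the cycle → -9.
Second: linear, -4 per step → -44 at step 9.

[-9,-44]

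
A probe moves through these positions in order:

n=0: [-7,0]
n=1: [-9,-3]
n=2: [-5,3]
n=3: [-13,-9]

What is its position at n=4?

Consecutive displacements [-2,-3], [+4,+6], [-8,-12] scale by a factor of -2 each step.
step 4: [-13,-9] + [+16,+24] → [3,15]

[3,15]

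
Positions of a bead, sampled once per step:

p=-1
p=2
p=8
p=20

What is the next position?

Consecutive displacements +3, +6, +12 scale by a factor of 2 each step.
step 4: 20 + 24 → p=44

p=44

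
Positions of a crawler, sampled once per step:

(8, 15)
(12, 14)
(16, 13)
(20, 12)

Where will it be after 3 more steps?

(32, 9)

Each step adds (+4, -1) to the position.
step 4: (20, 12) + (+4, -1) → (24, 11)
step 5: (24, 11) + (+4, -1) → (28, 10)
step 6: (28, 10) + (+4, -1) → (32, 9)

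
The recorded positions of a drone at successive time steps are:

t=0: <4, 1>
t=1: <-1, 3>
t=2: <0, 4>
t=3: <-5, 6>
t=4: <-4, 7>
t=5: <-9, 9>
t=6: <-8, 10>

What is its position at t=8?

<-12, 13>

Step-to-step displacements: <-5, +2>, <+1, +1>, <-5, +2>, <+1, +1>, <-5, +2>, <+1, +1> — a repeating cycle of length 2.
step 7: apply <-5, +2> → <-13, 12>
step 8: apply <+1, +1> → <-12, 13>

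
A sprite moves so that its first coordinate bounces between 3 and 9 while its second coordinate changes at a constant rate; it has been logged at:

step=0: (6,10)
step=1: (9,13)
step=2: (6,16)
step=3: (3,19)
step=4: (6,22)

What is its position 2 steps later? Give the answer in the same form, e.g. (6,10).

The first coordinate travels 3 per step and bounces off the walls at 3 and 9.
  step 5: 6 → 9
  step 6: 9 → 6
The second coordinate changes by +3 each step: at step 6 it is 28.

(6,28)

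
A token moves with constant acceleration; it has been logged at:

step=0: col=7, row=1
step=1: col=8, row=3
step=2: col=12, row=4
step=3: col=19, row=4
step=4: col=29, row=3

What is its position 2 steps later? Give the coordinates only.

Taking differences between consecutive positions: (+1,+2), (+4,+1), (+7,+0), (+10,-1). These grow by (+3,-1) each step.
step 5: col=29, row=3 + (+13,-2) → col=42, row=1
step 6: col=42, row=1 + (+16,-3) → col=58, row=-2

col=58, row=-2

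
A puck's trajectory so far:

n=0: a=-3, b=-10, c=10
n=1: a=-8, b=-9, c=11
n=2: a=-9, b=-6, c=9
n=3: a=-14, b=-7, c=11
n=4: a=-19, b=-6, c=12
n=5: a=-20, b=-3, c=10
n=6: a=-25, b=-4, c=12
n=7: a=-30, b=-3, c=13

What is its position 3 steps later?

a=-41, b=0, c=14

The moves between consecutive positions are (-5,+1,+1), (-1,+3,-2), (-5,-1,+2), (-5,+1,+1), (-1,+3,-2), (-5,-1,+2), (-5,+1,+1); they repeat the 3-cycle [(-5,+1,+1), (-1,+3,-2), (-5,-1,+2)].
step 8: apply (-1,+3,-2) → a=-31, b=0, c=11
step 9: apply (-5,-1,+2) → a=-36, b=-1, c=13
step 10: apply (-5,+1,+1) → a=-41, b=0, c=14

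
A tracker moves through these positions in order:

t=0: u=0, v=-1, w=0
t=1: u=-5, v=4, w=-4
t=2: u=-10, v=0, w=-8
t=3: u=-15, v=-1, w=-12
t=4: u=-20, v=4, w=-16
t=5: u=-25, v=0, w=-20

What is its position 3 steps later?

u=-40, v=0, w=-32

U: linear, -5 per step → -40 at step 8.
V: cycles through -1, 4, 0 every 3 steps. Step 8 lands at position 2 of the cycle → 0.
W: linear, -4 per step → -32 at step 8.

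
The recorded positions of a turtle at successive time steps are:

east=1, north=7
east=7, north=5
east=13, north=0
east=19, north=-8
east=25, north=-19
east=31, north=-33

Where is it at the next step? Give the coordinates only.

Successive displacements: (+6,-2), (+6,-5), (+6,-8), (+6,-11), (+6,-14) — each changes by (+0,-3).
step 6: east=31, north=-33 + (+6,-17) → east=37, north=-50

east=37, north=-50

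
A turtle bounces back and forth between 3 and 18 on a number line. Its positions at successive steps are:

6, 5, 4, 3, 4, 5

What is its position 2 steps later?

The value travels 1 per step and bounces off the walls at 3 and 18.
  step 6: 5 → 6
  step 7: 6 → 7

7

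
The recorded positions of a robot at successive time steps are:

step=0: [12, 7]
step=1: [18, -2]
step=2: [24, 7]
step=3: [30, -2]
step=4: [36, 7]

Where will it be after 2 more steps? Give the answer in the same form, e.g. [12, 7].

[48, 7]

First: linear, +6 per step → 48 at step 6.
Second: cycles through 7, -2 every 2 steps. Step 6 lands at position 0 of the cycle → 7.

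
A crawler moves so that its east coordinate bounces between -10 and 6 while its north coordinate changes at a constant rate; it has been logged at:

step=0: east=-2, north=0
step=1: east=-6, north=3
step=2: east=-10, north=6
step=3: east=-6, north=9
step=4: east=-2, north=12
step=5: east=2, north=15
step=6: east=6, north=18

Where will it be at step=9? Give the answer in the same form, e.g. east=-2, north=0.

The east coordinate reflects between -10 and 6, moving 4 per step.
  step 7: 6 → 2
  step 8: 2 → -2
  step 9: -2 → -6
The north coordinate changes by +3 each step: at step 9 it is 27.

east=-6, north=27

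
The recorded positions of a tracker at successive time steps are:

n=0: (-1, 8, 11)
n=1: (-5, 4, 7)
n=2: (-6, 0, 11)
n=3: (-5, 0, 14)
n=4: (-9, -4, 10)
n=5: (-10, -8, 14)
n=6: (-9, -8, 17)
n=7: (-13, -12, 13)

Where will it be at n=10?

(-17, -20, 16)

Step-to-step displacements: (-4, -4, -4), (-1, -4, +4), (+1, +0, +3), (-4, -4, -4), (-1, -4, +4), (+1, +0, +3), (-4, -4, -4) — a repeating cycle of length 3.
step 8: apply (-1, -4, +4) → (-14, -16, 17)
step 9: apply (+1, +0, +3) → (-13, -16, 20)
step 10: apply (-4, -4, -4) → (-17, -20, 16)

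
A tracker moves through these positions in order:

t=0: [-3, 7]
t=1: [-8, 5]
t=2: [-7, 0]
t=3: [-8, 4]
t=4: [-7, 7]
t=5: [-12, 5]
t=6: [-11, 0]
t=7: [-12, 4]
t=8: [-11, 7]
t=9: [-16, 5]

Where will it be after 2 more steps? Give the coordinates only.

The moves between consecutive positions are [-5, -2], [+1, -5], [-1, +4], [+1, +3], [-5, -2], [+1, -5], [-1, +4], [+1, +3], [-5, -2]; they repeat the 4-cycle [[-5, -2], [+1, -5], [-1, +4], [+1, +3]].
step 10: apply [+1, -5] → [-15, 0]
step 11: apply [-1, +4] → [-16, 4]

[-16, 4]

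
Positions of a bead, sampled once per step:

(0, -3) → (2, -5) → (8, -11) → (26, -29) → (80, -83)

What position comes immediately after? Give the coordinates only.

Consecutive displacements (+2, -2), (+6, -6), (+18, -18), (+54, -54) scale by a factor of 3 each step.
step 5: (80, -83) + (+162, -162) → (242, -245)

(242, -245)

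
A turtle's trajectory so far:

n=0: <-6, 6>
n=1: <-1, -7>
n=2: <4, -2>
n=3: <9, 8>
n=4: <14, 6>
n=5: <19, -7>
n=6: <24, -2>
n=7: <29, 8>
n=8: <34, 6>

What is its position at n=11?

First: linear, +5 per step → 49 at step 11.
Second: cycles through 6, -7, -2, 8 every 4 steps. Step 11 lands at position 3 of the cycle → 8.

<49, 8>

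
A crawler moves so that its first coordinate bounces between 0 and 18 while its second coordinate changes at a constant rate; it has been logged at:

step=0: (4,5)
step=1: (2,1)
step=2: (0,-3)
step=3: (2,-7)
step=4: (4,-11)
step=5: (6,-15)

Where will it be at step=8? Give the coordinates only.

(12,-27)

The first coordinate travels 2 per step and bounces off the walls at 0 and 18.
  step 6: 6 → 8
  step 7: 8 → 10
  step 8: 10 → 12
The second coordinate changes by -4 each step: at step 8 it is -27.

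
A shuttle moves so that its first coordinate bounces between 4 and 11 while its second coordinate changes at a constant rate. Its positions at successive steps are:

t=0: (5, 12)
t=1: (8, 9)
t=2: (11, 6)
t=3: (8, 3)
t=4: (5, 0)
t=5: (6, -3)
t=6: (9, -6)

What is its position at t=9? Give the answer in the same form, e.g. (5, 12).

The first coordinate travels 3 per step and bounces off the walls at 4 and 11.
  step 7: 9 → 10
  step 8: 10 → 7
  step 9: 7 → 4
The second coordinate changes by -3 each step: at step 9 it is -15.

(4, -15)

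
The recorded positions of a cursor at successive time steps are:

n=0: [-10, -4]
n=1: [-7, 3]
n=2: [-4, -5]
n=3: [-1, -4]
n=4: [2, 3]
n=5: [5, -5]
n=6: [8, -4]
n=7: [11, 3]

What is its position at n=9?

[17, -4]

The first coordinate changes by +3 each step, so at step 9 it is -10 + 9·(3) = 17.
The second coordinate repeats the cycle [-4, 3, -5] with period 3; step 9 mod 3 = 0, giving -4.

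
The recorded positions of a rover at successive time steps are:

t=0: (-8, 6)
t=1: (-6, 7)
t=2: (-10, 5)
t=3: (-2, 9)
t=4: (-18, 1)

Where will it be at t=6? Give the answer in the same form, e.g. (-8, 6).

Consecutive displacements (+2, +1), (-4, -2), (+8, +4), (-16, -8) scale by a factor of -2 each step.
step 5: (-18, 1) + (+32, +16) → (14, 17)
step 6: (14, 17) + (-64, -32) → (-50, -15)

(-50, -15)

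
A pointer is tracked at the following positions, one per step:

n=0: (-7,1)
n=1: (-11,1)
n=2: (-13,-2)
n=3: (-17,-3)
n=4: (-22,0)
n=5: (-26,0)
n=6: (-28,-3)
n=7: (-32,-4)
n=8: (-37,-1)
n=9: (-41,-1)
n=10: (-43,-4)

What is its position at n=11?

(-47,-5)

Step-to-step displacements: (-4,+0), (-2,-3), (-4,-1), (-5,+3), (-4,+0), (-2,-3), (-4,-1), (-5,+3), (-4,+0), (-2,-3) — a repeating cycle of length 4.
step 11: apply (-4,-1) → (-47,-5)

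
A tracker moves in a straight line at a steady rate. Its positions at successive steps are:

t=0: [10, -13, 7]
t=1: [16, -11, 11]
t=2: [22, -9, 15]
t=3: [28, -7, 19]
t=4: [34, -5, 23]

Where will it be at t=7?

[52, 1, 35]

Each step adds [+6, +2, +4] to the position.
step 5: [34, -5, 23] + [+6, +2, +4] → [40, -3, 27]
step 6: [40, -3, 27] + [+6, +2, +4] → [46, -1, 31]
step 7: [46, -1, 31] + [+6, +2, +4] → [52, 1, 35]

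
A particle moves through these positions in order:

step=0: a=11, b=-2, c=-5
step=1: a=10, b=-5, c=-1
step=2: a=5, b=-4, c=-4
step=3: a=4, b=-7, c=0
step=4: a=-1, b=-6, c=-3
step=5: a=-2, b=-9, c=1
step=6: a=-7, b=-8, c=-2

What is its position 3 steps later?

Step-to-step displacements: (-1,-3,+4), (-5,+1,-3), (-1,-3,+4), (-5,+1,-3), (-1,-3,+4), (-5,+1,-3) — a repeating cycle of length 2.
step 7: apply (-1,-3,+4) → a=-8, b=-11, c=2
step 8: apply (-5,+1,-3) → a=-13, b=-10, c=-1
step 9: apply (-1,-3,+4) → a=-14, b=-13, c=3

a=-14, b=-13, c=3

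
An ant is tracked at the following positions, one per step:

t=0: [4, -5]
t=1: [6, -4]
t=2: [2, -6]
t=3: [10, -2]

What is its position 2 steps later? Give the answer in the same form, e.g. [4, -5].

Step-to-step displacements: [+2, +1], [-4, -2], [+8, +4]; each is -2× the previous.
step 4: [10, -2] + [-16, -8] → [-6, -10]
step 5: [-6, -10] + [+32, +16] → [26, 6]

[26, 6]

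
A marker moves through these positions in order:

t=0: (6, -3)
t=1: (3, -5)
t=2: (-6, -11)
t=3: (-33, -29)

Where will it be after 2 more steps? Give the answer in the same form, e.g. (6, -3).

(-357, -245)

The jumps are (-3, -2), (-9, -6), (-27, -18) — a geometric progression with ratio 3.
step 4: (-33, -29) + (-81, -54) → (-114, -83)
step 5: (-114, -83) + (-243, -162) → (-357, -245)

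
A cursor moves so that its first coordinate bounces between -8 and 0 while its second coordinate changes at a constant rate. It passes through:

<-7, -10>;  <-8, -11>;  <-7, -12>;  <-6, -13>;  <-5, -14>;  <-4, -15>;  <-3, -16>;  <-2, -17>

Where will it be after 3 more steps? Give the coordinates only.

<-1, -20>

The first coordinate travels 1 per step and bounces off the walls at -8 and 0.
  step 8: -2 → -1
  step 9: -1 → 0
  step 10: 0 → -1
The second coordinate changes by -1 each step: at step 10 it is -20.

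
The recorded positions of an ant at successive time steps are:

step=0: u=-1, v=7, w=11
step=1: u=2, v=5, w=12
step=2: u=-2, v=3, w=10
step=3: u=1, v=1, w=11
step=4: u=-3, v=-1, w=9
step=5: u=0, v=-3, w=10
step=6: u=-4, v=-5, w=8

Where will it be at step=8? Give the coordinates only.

Differencing gives (+3, -2, +1), (-4, -2, -2), (+3, -2, +1), (-4, -2, -2), (+3, -2, +1), (-4, -2, -2). This is the pattern (+3, -2, +1), (-4, -2, -2) repeated.
step 7: apply (+3, -2, +1) → u=-1, v=-7, w=9
step 8: apply (-4, -2, -2) → u=-5, v=-9, w=7

u=-5, v=-9, w=7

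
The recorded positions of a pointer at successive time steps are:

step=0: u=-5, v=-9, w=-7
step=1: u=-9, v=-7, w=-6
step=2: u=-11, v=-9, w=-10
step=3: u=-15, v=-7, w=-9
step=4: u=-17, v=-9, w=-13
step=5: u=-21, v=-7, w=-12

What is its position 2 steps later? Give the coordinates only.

The moves between consecutive positions are (-4, +2, +1), (-2, -2, -4), (-4, +2, +1), (-2, -2, -4), (-4, +2, +1); they repeat the 2-cycle [(-4, +2, +1), (-2, -2, -4)].
step 6: apply (-2, -2, -4) → u=-23, v=-9, w=-16
step 7: apply (-4, +2, +1) → u=-27, v=-7, w=-15

u=-27, v=-7, w=-15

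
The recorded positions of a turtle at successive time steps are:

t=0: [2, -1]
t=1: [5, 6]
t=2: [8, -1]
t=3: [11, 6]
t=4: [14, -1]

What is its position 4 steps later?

The first coordinate changes by +3 each step, so at step 8 it is 2 + 8·(3) = 26.
The second coordinate repeats the cycle [-1, 6] with period 2; step 8 mod 2 = 0, giving -1.

[26, -1]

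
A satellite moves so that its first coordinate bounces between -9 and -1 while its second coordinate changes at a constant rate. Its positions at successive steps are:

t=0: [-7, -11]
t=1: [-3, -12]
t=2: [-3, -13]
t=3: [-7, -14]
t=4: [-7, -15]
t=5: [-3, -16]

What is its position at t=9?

[-3, -20]

The first coordinate reflects between -9 and -1, moving 4 per step.
  step 6: -3 → -3
  step 7: -3 → -7
  step 8: -7 → -7
  step 9: -7 → -3
The second coordinate changes by -1 each step: at step 9 it is -20.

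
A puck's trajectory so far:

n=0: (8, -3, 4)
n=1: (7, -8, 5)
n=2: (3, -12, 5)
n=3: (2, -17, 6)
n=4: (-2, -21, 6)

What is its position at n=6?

Step-to-step displacements: (-1, -5, +1), (-4, -4, +0), (-1, -5, +1), (-4, -4, +0) — a repeating cycle of length 2.
step 5: apply (-1, -5, +1) → (-3, -26, 7)
step 6: apply (-4, -4, +0) → (-7, -30, 7)

(-7, -30, 7)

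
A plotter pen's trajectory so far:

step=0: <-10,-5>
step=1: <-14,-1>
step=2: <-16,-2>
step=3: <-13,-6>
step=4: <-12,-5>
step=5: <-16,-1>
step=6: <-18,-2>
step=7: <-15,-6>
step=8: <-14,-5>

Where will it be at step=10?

Differencing gives <-4,+4>, <-2,-1>, <+3,-4>, <+1,+1>, <-4,+4>, <-2,-1>, <+3,-4>, <+1,+1>. This is the pattern <-4,+4>, <-2,-1>, <+3,-4>, <+1,+1> repeated.
step 9: apply <-4,+4> → <-18,-1>
step 10: apply <-2,-1> → <-20,-2>

<-20,-2>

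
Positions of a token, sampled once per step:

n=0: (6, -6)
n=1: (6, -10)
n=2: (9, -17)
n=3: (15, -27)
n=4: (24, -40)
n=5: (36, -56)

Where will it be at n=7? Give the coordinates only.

(69, -97)

Taking differences between consecutive positions: (+0, -4), (+3, -7), (+6, -10), (+9, -13), (+12, -16). These grow by (+3, -3) each step.
step 6: (36, -56) + (+15, -19) → (51, -75)
step 7: (51, -75) + (+18, -22) → (69, -97)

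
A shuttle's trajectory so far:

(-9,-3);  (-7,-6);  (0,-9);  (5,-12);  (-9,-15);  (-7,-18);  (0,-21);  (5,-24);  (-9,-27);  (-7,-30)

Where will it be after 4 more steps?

The first coordinate repeats the cycle [-9, -7, 0, 5] with period 4; step 13 mod 4 = 1, giving -7.
The second coordinate changes by -3 each step, so at step 13 it is -3 + 13·(-3) = -42.

(-7,-42)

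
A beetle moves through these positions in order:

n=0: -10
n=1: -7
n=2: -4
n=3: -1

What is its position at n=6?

8

Each step adds +3 to the position.
step 4: -1 + 3 → 2
step 5: 2 + 3 → 5
step 6: 5 + 3 → 8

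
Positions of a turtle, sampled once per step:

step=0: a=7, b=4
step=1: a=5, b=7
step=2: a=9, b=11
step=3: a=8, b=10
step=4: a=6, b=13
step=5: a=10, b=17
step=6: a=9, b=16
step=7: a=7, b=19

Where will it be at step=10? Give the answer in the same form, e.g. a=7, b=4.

Differencing gives (-2, +3), (+4, +4), (-1, -1), (-2, +3), (+4, +4), (-1, -1), (-2, +3). This is the pattern (-2, +3), (+4, +4), (-1, -1) repeated.
step 8: apply (+4, +4) → a=11, b=23
step 9: apply (-1, -1) → a=10, b=22
step 10: apply (-2, +3) → a=8, b=25

a=8, b=25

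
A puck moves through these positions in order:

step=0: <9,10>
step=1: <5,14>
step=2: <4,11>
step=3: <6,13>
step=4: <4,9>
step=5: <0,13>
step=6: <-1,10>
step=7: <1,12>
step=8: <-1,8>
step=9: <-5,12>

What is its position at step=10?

<-6,9>

Differencing gives <-4,+4>, <-1,-3>, <+2,+2>, <-2,-4>, <-4,+4>, <-1,-3>, <+2,+2>, <-2,-4>, <-4,+4>. This is the pattern <-4,+4>, <-1,-3>, <+2,+2>, <-2,-4> repeated.
step 10: apply <-1,-3> → <-6,9>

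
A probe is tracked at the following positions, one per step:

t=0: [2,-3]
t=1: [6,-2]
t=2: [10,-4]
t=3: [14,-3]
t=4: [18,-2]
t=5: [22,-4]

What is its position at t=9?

[38,-3]

First: linear, +4 per step → 38 at step 9.
Second: cycles through -3, -2, -4 every 3 steps. Step 9 lands at position 0 of the cycle → -3.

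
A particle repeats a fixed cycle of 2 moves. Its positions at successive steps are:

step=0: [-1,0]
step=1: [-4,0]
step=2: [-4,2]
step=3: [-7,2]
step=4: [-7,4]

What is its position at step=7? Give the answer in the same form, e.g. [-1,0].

[-13,6]

Differencing gives [-3,+0], [+0,+2], [-3,+0], [+0,+2]. This is the pattern [-3,+0], [+0,+2] repeated.
step 5: apply [-3,+0] → [-10,4]
step 6: apply [+0,+2] → [-10,6]
step 7: apply [-3,+0] → [-13,6]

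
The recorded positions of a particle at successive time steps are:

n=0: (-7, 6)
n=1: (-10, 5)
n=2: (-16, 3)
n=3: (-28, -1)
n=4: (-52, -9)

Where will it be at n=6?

(-196, -57)

Step-to-step displacements: (-3, -1), (-6, -2), (-12, -4), (-24, -8); each is 2× the previous.
step 5: (-52, -9) + (-48, -16) → (-100, -25)
step 6: (-100, -25) + (-96, -32) → (-196, -57)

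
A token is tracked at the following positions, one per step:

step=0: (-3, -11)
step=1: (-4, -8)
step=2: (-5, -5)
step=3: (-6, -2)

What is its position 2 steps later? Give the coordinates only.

Constant displacement of (-1, +3) per step.
step 4: (-6, -2) + (-1, +3) → (-7, 1)
step 5: (-7, 1) + (-1, +3) → (-8, 4)

(-8, 4)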